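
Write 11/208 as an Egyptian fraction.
1/19 + 1/3952

Greedy algorithm:
11/208: ceiling(208/11) = 19, use 1/19
1/3952: ceiling(3952/1) = 3952, use 1/3952
Result: 11/208 = 1/19 + 1/3952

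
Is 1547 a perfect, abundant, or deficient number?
deficient

Proper divisors of 1547: sum = 1 + 7 + 13 + 17 + 91 + 119 + 221 = 469
Since 469 < 1547, 1547 is deficient.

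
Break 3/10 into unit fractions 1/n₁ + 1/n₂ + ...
1/4 + 1/20

Greedy algorithm:
3/10: ceiling(10/3) = 4, use 1/4
1/20: ceiling(20/1) = 20, use 1/20
Result: 3/10 = 1/4 + 1/20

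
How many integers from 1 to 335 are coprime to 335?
264

335 = 5 × 67
φ(n) = n × ∏(1 - 1/p) for each prime p dividing n
φ(335) = 335 × (1 - 1/5) × (1 - 1/67) = 264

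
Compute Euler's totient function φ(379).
378

379 = 379
φ(n) = n × ∏(1 - 1/p) for each prime p dividing n
φ(379) = 379 × (1 - 1/379) = 378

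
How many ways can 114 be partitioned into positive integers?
952050665

p(n) counts ways to write n as a sum of positive integers (order ignored).
Euler's pentagonal recurrence: p(k) = p(k-1) + p(k-2) - p(k-5) - p(k-7) + p(k-12) + p(k-15) - ... (offsets j(3j∓1)/2, signs ++--, p(0)=1, p(<0)=0).
DP table for k = 0..113: p(0)=1, p(1)=1, p(2)=2, p(3)=3, p(4)=5, p(5)=7, p(6)=11, p(7)=15, p(8)=22, p(9)=30, p(10)=42, p(11)=56, p(12)=77, p(13)=101, p(14)=135, p(15)=176, p(16)=231, p(17)=297, p(18)=385, p(19)=490, p(20)=627, p(21)=792, p(22)=1002, p(23)=1255, p(24)=1575, p(25)=1958, p(26)=2436, p(27)=3010, p(28)=3718, p(29)=4565, p(30)=5604, p(31)=6842, p(32)=8349, p(33)=10143, p(34)=12310, p(35)=14883, p(36)=17977, p(37)=21637, p(38)=26015, p(39)=31185, p(40)=37338, p(41)=44583, p(42)=53174, p(43)=63261, p(44)=75175, p(45)=89134, p(46)=105558, p(47)=124754, p(48)=147273, p(49)=173525, p(50)=204226, p(51)=239943, p(52)=281589, p(53)=329931, p(54)=386155, p(55)=451276, p(56)=526823, p(57)=614154, p(58)=715220, p(59)=831820, p(60)=966467, p(61)=1121505, p(62)=1300156, p(63)=1505499, p(64)=1741630, p(65)=2012558, p(66)=2323520, p(67)=2679689, p(68)=3087735, p(69)=3554345, p(70)=4087968, p(71)=4697205, p(72)=5392783, p(73)=6185689, p(74)=7089500, p(75)=8118264, p(76)=9289091, p(77)=10619863, p(78)=12132164, p(79)=13848650, p(80)=15796476, p(81)=18004327, p(82)=20506255, p(83)=23338469, p(84)=26543660, p(85)=30167357, p(86)=34262962, p(87)=38887673, p(88)=44108109, p(89)=49995925, p(90)=56634173, p(91)=64112359, p(92)=72533807, p(93)=82010177, p(94)=92669720, p(95)=104651419, p(96)=118114304, p(97)=133230930, p(98)=150198136, p(99)=169229875, p(100)=190569292, p(101)=214481126, p(102)=241265379, p(103)=271248950, p(104)=304801365, p(105)=342325709, p(106)=384276336, p(107)=431149389, p(108)=483502844, p(109)=541946240, p(110)=607163746, p(111)=679903203, p(112)=761002156, p(113)=851376628.
Final step: p(114) = p(113) + p(112) - p(109) - p(107) + p(102) + p(99) - p(92) - p(88) + p(79) + p(74) - p(63) - p(57) + p(44) + p(37) - p(22) - p(14)
= 851376628 + 761002156 - 541946240 - 431149389 + 241265379 + 169229875 - 72533807 - 44108109 + 13848650 + 7089500 - 1505499 - 614154 + 75175 + 21637 - 1002 - 135
= 952050665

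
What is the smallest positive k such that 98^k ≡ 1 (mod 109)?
108

109 is prime, so ord(98) divides φ(109) = 108.
Divisors of 108: 1, 2, 3, 4, 6, 9, 12, 18, 27, 36, 54, 108.
Repeated squaring: 98^1 ≡ 98, 98^2 ≡ 12, 98^4 ≡ 35, 98^8 ≡ 26, 98^16 ≡ 22, 98^32 ≡ 48, 98^64 ≡ 15 (mod 109).
Test 98^d mod 109 for each divisor d in increasing order:
98^1 ≡ 98
98^2 ≡ 12
98^3 = 98^2·98^1 ≡ 86
98^4 ≡ 35
98^6 = 98^4·98^2 ≡ 93
98^9 = 98^8·98^1 ≡ 41
98^12 = 98^8·98^4 ≡ 38
98^18 = 98^16·98^2 ≡ 46
98^27 = 98^16·98^8·98^2·98^1 ≡ 33
98^36 = 98^32·98^4 ≡ 45
98^54 = 98^32·98^16·98^4·98^2 ≡ 108
98^108 = 98^64·98^32·98^8·98^4 ≡ 1  ← first divisor giving 1
The order is 108.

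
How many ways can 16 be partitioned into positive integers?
231

p(n) counts ways to write n as a sum of positive integers (order ignored).
Euler's pentagonal recurrence: p(k) = p(k-1) + p(k-2) - p(k-5) - p(k-7) + p(k-12) + p(k-15) - ... (offsets j(3j∓1)/2, signs ++--, p(0)=1, p(<0)=0).
DP table for k = 0..15: p(0)=1, p(1)=1, p(2)=2, p(3)=3, p(4)=5, p(5)=7, p(6)=11, p(7)=15, p(8)=22, p(9)=30, p(10)=42, p(11)=56, p(12)=77, p(13)=101, p(14)=135, p(15)=176.
Final step: p(16) = p(15) + p(14) - p(11) - p(9) + p(4) + p(1)
= 176 + 135 - 56 - 30 + 5 + 1
= 231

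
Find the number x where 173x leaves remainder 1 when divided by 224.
101

gcd(173, 224) = 1, so the inverse exists.
Extended Euclidean algorithm on (224, 173):
224 = 1 × 173 + 51  ⟹  51 = (1)·224 + (-1)·173
173 = 3 × 51 + 20  ⟹  20 = (-3)·224 + (4)·173
51 = 2 × 20 + 11  ⟹  11 = (7)·224 + (-9)·173
20 = 1 × 11 + 9  ⟹  9 = (-10)·224 + (13)·173
11 = 1 × 9 + 2  ⟹  2 = (17)·224 + (-22)·173
9 = 4 × 2 + 1  ⟹  1 = (-78)·224 + (101)·173
So (101)·173 ≡ 1 (mod 224), i.e. 173^(-1) ≡ 101 (mod 224).
Check: 173 × 101 = 17473 ≡ 1 (mod 224)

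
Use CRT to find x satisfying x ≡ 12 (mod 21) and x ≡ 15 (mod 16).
159

Using Chinese Remainder Theorem:
M = 21 × 16 = 336
M1 = 16, M2 = 21
y1 = 16^(-1) mod 21 = 4
y2 = 21^(-1) mod 16 = 13
x = (12×16×4 + 15×21×13) mod 336 = 159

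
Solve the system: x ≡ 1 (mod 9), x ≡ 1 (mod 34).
1

Using Chinese Remainder Theorem:
M = 9 × 34 = 306
M1 = 34, M2 = 9
y1 = 34^(-1) mod 9 = 4
y2 = 9^(-1) mod 34 = 19
x = (1×34×4 + 1×9×19) mod 306 = 1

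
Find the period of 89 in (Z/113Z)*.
112

113 is prime, so ord(89) divides φ(113) = 112.
Divisors of 112: 1, 2, 4, 7, 8, 14, 16, 28, 56, 112.
Repeated squaring: 89^1 ≡ 89, 89^2 ≡ 11, 89^4 ≡ 8, 89^8 ≡ 64, 89^16 ≡ 28, 89^32 ≡ 106, 89^64 ≡ 49 (mod 113).
Test 89^d mod 113 for each divisor d in increasing order:
89^1 ≡ 89
89^2 ≡ 11
89^4 ≡ 8
89^7 = 89^4·89^2·89^1 ≡ 35
89^8 ≡ 64
89^14 = 89^8·89^4·89^2 ≡ 95
89^16 ≡ 28
89^28 = 89^16·89^8·89^4 ≡ 98
89^56 = 89^32·89^16·89^8 ≡ 112
89^112 = 89^64·89^32·89^16 ≡ 1  ← first divisor giving 1
The order is 112.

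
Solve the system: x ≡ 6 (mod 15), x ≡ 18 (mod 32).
306

Using Chinese Remainder Theorem:
M = 15 × 32 = 480
M1 = 32, M2 = 15
y1 = 32^(-1) mod 15 = 8
y2 = 15^(-1) mod 32 = 15
x = (6×32×8 + 18×15×15) mod 480 = 306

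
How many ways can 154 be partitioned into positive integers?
60356673280

p(n) counts ways to write n as a sum of positive integers (order ignored).
Euler's pentagonal recurrence: p(k) = p(k-1) + p(k-2) - p(k-5) - p(k-7) + p(k-12) + p(k-15) - ... (offsets j(3j∓1)/2, signs ++--, p(0)=1, p(<0)=0).
DP table for k = 0..153: p(0)=1, p(1)=1, p(2)=2, p(3)=3, p(4)=5, p(5)=7, p(6)=11, p(7)=15, p(8)=22, p(9)=30, p(10)=42, p(11)=56, p(12)=77, p(13)=101, p(14)=135, p(15)=176, p(16)=231, p(17)=297, p(18)=385, p(19)=490, p(20)=627, p(21)=792, p(22)=1002, p(23)=1255, p(24)=1575, p(25)=1958, p(26)=2436, p(27)=3010, p(28)=3718, p(29)=4565, p(30)=5604, p(31)=6842, p(32)=8349, p(33)=10143, p(34)=12310, p(35)=14883, p(36)=17977, p(37)=21637, p(38)=26015, p(39)=31185, p(40)=37338, p(41)=44583, p(42)=53174, p(43)=63261, p(44)=75175, p(45)=89134, p(46)=105558, p(47)=124754, p(48)=147273, p(49)=173525, p(50)=204226, p(51)=239943, p(52)=281589, p(53)=329931, p(54)=386155, p(55)=451276, p(56)=526823, p(57)=614154, p(58)=715220, p(59)=831820, p(60)=966467, p(61)=1121505, p(62)=1300156, p(63)=1505499, p(64)=1741630, p(65)=2012558, p(66)=2323520, p(67)=2679689, p(68)=3087735, p(69)=3554345, p(70)=4087968, p(71)=4697205, p(72)=5392783, p(73)=6185689, p(74)=7089500, p(75)=8118264, p(76)=9289091, p(77)=10619863, p(78)=12132164, p(79)=13848650, p(80)=15796476, p(81)=18004327, p(82)=20506255, p(83)=23338469, p(84)=26543660, p(85)=30167357, p(86)=34262962, p(87)=38887673, p(88)=44108109, p(89)=49995925, p(90)=56634173, p(91)=64112359, p(92)=72533807, p(93)=82010177, p(94)=92669720, p(95)=104651419, p(96)=118114304, p(97)=133230930, p(98)=150198136, p(99)=169229875, p(100)=190569292, p(101)=214481126, p(102)=241265379, p(103)=271248950, p(104)=304801365, p(105)=342325709, p(106)=384276336, p(107)=431149389, p(108)=483502844, p(109)=541946240, p(110)=607163746, p(111)=679903203, p(112)=761002156, p(113)=851376628, p(114)=952050665, p(115)=1064144451, p(116)=1188908248, p(117)=1327710076, p(118)=1482074143, p(119)=1653668665, p(120)=1844349560, p(121)=2056148051, p(122)=2291320912, p(123)=2552338241, p(124)=2841940500, p(125)=3163127352, p(126)=3519222692, p(127)=3913864295, p(128)=4351078600, p(129)=4835271870, p(130)=5371315400, p(131)=5964539504, p(132)=6620830889, p(133)=7346629512, p(134)=8149040695, p(135)=9035836076, p(136)=10015581680, p(137)=11097645016, p(138)=12292341831, p(139)=13610949895, p(140)=15065878135, p(141)=16670689208, p(142)=18440293320, p(143)=20390982757, p(144)=22540654445, p(145)=24908858009, p(146)=27517052599, p(147)=30388671978, p(148)=33549419497, p(149)=37027355200, p(150)=40853235313, p(151)=45060624582, p(152)=49686288421, p(153)=54770336324.
Final step: p(154) = p(153) + p(152) - p(149) - p(147) + p(142) + p(139) - p(132) - p(128) + p(119) + p(114) - p(103) - p(97) + p(84) + p(77) - p(62) - p(54) + p(37) + p(28) - p(9)
= 54770336324 + 49686288421 - 37027355200 - 30388671978 + 18440293320 + 13610949895 - 6620830889 - 4351078600 + 1653668665 + 952050665 - 271248950 - 133230930 + 26543660 + 10619863 - 1300156 - 386155 + 21637 + 3718 - 30
= 60356673280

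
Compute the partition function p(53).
329931

p(n) counts ways to write n as a sum of positive integers (order ignored).
Euler's pentagonal recurrence: p(k) = p(k-1) + p(k-2) - p(k-5) - p(k-7) + p(k-12) + p(k-15) - ... (offsets j(3j∓1)/2, signs ++--, p(0)=1, p(<0)=0).
DP table for k = 0..52: p(0)=1, p(1)=1, p(2)=2, p(3)=3, p(4)=5, p(5)=7, p(6)=11, p(7)=15, p(8)=22, p(9)=30, p(10)=42, p(11)=56, p(12)=77, p(13)=101, p(14)=135, p(15)=176, p(16)=231, p(17)=297, p(18)=385, p(19)=490, p(20)=627, p(21)=792, p(22)=1002, p(23)=1255, p(24)=1575, p(25)=1958, p(26)=2436, p(27)=3010, p(28)=3718, p(29)=4565, p(30)=5604, p(31)=6842, p(32)=8349, p(33)=10143, p(34)=12310, p(35)=14883, p(36)=17977, p(37)=21637, p(38)=26015, p(39)=31185, p(40)=37338, p(41)=44583, p(42)=53174, p(43)=63261, p(44)=75175, p(45)=89134, p(46)=105558, p(47)=124754, p(48)=147273, p(49)=173525, p(50)=204226, p(51)=239943, p(52)=281589.
Final step: p(53) = p(52) + p(51) - p(48) - p(46) + p(41) + p(38) - p(31) - p(27) + p(18) + p(13) - p(2)
= 281589 + 239943 - 147273 - 105558 + 44583 + 26015 - 6842 - 3010 + 385 + 101 - 2
= 329931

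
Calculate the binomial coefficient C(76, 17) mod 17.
4

Using Lucas' theorem:
Write n=76 and k=17 in base 17:
n in base 17: [4, 8]
k in base 17: [1, 0]
C(76,17) mod 17 = ∏ C(n_i, k_i) mod 17
Digit binomials (mod 17): C(4,1) = 4; C(8,0) = 1
Product: 4 × 1 = 4 ≡ 4 (mod 17)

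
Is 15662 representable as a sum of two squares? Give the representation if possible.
Not possible

Factorization: 15662 = 2 × 41 × 191
By Fermat: n is sum of two squares iff every prime p ≡ 3 (mod 4) appears to even power.
Prime(s) ≡ 3 (mod 4) with odd exponent: [(191, 1)]
Therefore 15662 cannot be expressed as a² + b².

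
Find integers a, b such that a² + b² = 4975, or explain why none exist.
Not possible

Factorization: 4975 = 5^2 × 199
By Fermat: n is sum of two squares iff every prime p ≡ 3 (mod 4) appears to even power.
Prime(s) ≡ 3 (mod 4) with odd exponent: [(199, 1)]
Therefore 4975 cannot be expressed as a² + b².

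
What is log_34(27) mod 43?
33

Baby-step giant-step with step n = ⌈√43⌉ = 7.
Baby steps 34^j mod 43 (j:value) for j=0..6: 0:1, 1:34, 2:38, 3:2, 4:25, 5:33, 6:4.
Giant-step multiplier: 34^(-7) ≡ 34^(42-7) = 34^35 ≡ 37 (mod 43).
Giant steps γ_i = 27·37^i mod 43: γ_0=27, γ_1=10, γ_2=26, γ_3=16, γ_4=33 (in table at j=5).
x = i·n + j = 4·7 + 5 = 33.
Check: 34^33 ≡ 27 (mod 43).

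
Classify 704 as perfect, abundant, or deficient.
abundant

Proper divisors of 704: sum = 1 + 2 + 4 + 8 + 11 + 16 + 22 + 32 + 44 + 64 + 88 + 176 + 352 = 820
Since 820 > 704, 704 is abundant.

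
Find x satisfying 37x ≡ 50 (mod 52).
x ≡ 14 (mod 52)

gcd(37, 52) = 1, which divides 50, so solutions exist.
Find 37^(-1) mod 52 by the extended Euclidean algorithm:
52 = 1 × 37 + 15  ⟹  15 = (1)·52 + (-1)·37
37 = 2 × 15 + 7  ⟹  7 = (-2)·52 + (3)·37
15 = 2 × 7 + 1  ⟹  1 = (5)·52 + (-7)·37
So (-7)·37 ≡ 1 (mod 52), i.e. 37^(-1) ≡ -7 ≡ 45 (mod 52).
x ≡ 45 × 50 = 2250 ≡ 14 (mod 52).
Check: 37 × 14 = 518 ≡ 50 (mod 52).
Unique solution: x ≡ 14 (mod 52)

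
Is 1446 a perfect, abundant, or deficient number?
abundant

Proper divisors of 1446: sum = 1 + 2 + 3 + 6 + 241 + 482 + 723 = 1458
Since 1458 > 1446, 1446 is abundant.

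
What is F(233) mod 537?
397

Matrix identity: Q^n = [[F_(n+1), F_n], [F_n, F_(n-1)]] with Q = [[1,1],[1,0]].
n = 233 = 11101001₂. Square-and-multiply, entries mod 537:
Q^1 = [[1,1],[1,0]]
Q^3 = (Q^1)²·Q = [[3,2],[2,1]]
Q^7 = (Q^3)²·Q = [[21,13],[13,8]]
Q^14 = (Q^7)² = [[73,377],[377,233]]
Q^29 = (Q^14)²·Q = [[227,320],[320,444]]
Q^58 = (Q^29)² = [[347,457],[457,427]]
Q^116 = (Q^58)² = [[77,372],[372,242]]
Q^233 = (Q^116)²·Q = [[388,397],[397,528]]
F_233 mod 537 = Q^233[0][1] = 397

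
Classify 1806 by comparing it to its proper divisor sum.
abundant

Proper divisors of 1806: sum = 1 + 2 + 3 + 6 + 7 + 14 + 21 + 42 + 43 + 86 + 129 + 258 + 301 + 602 + 903 = 2418
Since 2418 > 1806, 1806 is abundant.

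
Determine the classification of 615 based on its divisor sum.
deficient

Proper divisors of 615: sum = 1 + 3 + 5 + 15 + 41 + 123 + 205 = 393
Since 393 < 615, 615 is deficient.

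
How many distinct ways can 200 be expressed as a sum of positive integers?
3972999029388

p(n) counts ways to write n as a sum of positive integers (order ignored).
Euler's pentagonal recurrence: p(k) = p(k-1) + p(k-2) - p(k-5) - p(k-7) + p(k-12) + p(k-15) - ... (offsets j(3j∓1)/2, signs ++--, p(0)=1, p(<0)=0).
DP table for k = 0..199: p(0)=1, p(1)=1, p(2)=2, p(3)=3, p(4)=5, p(5)=7, p(6)=11, p(7)=15, p(8)=22, p(9)=30, p(10)=42, p(11)=56, p(12)=77, p(13)=101, p(14)=135, p(15)=176, p(16)=231, p(17)=297, p(18)=385, p(19)=490, p(20)=627, p(21)=792, p(22)=1002, p(23)=1255, p(24)=1575, p(25)=1958, p(26)=2436, p(27)=3010, p(28)=3718, p(29)=4565, p(30)=5604, p(31)=6842, p(32)=8349, p(33)=10143, p(34)=12310, p(35)=14883, p(36)=17977, p(37)=21637, p(38)=26015, p(39)=31185, p(40)=37338, p(41)=44583, p(42)=53174, p(43)=63261, p(44)=75175, p(45)=89134, p(46)=105558, p(47)=124754, p(48)=147273, p(49)=173525, p(50)=204226, p(51)=239943, p(52)=281589, p(53)=329931, p(54)=386155, p(55)=451276, p(56)=526823, p(57)=614154, p(58)=715220, p(59)=831820, p(60)=966467, p(61)=1121505, p(62)=1300156, p(63)=1505499, p(64)=1741630, p(65)=2012558, p(66)=2323520, p(67)=2679689, p(68)=3087735, p(69)=3554345, p(70)=4087968, p(71)=4697205, p(72)=5392783, p(73)=6185689, p(74)=7089500, p(75)=8118264, p(76)=9289091, p(77)=10619863, p(78)=12132164, p(79)=13848650, p(80)=15796476, p(81)=18004327, p(82)=20506255, p(83)=23338469, p(84)=26543660, p(85)=30167357, p(86)=34262962, p(87)=38887673, p(88)=44108109, p(89)=49995925, p(90)=56634173, p(91)=64112359, p(92)=72533807, p(93)=82010177, p(94)=92669720, p(95)=104651419, p(96)=118114304, p(97)=133230930, p(98)=150198136, p(99)=169229875, p(100)=190569292, p(101)=214481126, p(102)=241265379, p(103)=271248950, p(104)=304801365, p(105)=342325709, p(106)=384276336, p(107)=431149389, p(108)=483502844, p(109)=541946240, p(110)=607163746, p(111)=679903203, p(112)=761002156, p(113)=851376628, p(114)=952050665, p(115)=1064144451, p(116)=1188908248, p(117)=1327710076, p(118)=1482074143, p(119)=1653668665, p(120)=1844349560, p(121)=2056148051, p(122)=2291320912, p(123)=2552338241, p(124)=2841940500, p(125)=3163127352, p(126)=3519222692, p(127)=3913864295, p(128)=4351078600, p(129)=4835271870, p(130)=5371315400, p(131)=5964539504, p(132)=6620830889, p(133)=7346629512, p(134)=8149040695, p(135)=9035836076, p(136)=10015581680, p(137)=11097645016, p(138)=12292341831, p(139)=13610949895, p(140)=15065878135, p(141)=16670689208, p(142)=18440293320, p(143)=20390982757, p(144)=22540654445, p(145)=24908858009, p(146)=27517052599, p(147)=30388671978, p(148)=33549419497, p(149)=37027355200, p(150)=40853235313, p(151)=45060624582, p(152)=49686288421, p(153)=54770336324, p(154)=60356673280, p(155)=66493182097, p(156)=73232243759, p(157)=80630964769, p(158)=88751778802, p(159)=97662728555, p(160)=107438159466, p(161)=118159068427, p(162)=129913904637, p(163)=142798995930, p(164)=156919475295, p(165)=172389800255, p(166)=189334822579, p(167)=207890420102, p(168)=228204732751, p(169)=250438925115, p(170)=274768617130, p(171)=301384802048, p(172)=330495499613, p(173)=362326859895, p(174)=397125074750, p(175)=435157697830, p(176)=476715857290, p(177)=522115831195, p(178)=571701605655, p(179)=625846753120, p(180)=684957390936, p(181)=749474411781, p(182)=819876908323, p(183)=896684817527, p(184)=980462880430, p(185)=1071823774337, p(186)=1171432692373, p(187)=1280011042268, p(188)=1398341745571, p(189)=1527273599625, p(190)=1667727404093, p(191)=1820701100652, p(192)=1987276856363, p(193)=2168627105469, p(194)=2366022741845, p(195)=2580840212973, p(196)=2814570987591, p(197)=3068829878530, p(198)=3345365983698, p(199)=3646072432125.
Final step: p(200) = p(199) + p(198) - p(195) - p(193) + p(188) + p(185) - p(178) - p(174) + p(165) + p(160) - p(149) - p(143) + p(130) + p(123) - p(108) - p(100) + p(83) + p(74) - p(55) - p(45) + p(24) + p(13)
= 3646072432125 + 3345365983698 - 2580840212973 - 2168627105469 + 1398341745571 + 1071823774337 - 571701605655 - 397125074750 + 172389800255 + 107438159466 - 37027355200 - 20390982757 + 5371315400 + 2552338241 - 483502844 - 190569292 + 23338469 + 7089500 - 451276 - 89134 + 1575 + 101
= 3972999029388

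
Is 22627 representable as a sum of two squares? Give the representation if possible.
Not possible

Factorization: 22627 = 11^3 × 17
By Fermat: n is sum of two squares iff every prime p ≡ 3 (mod 4) appears to even power.
Prime(s) ≡ 3 (mod 4) with odd exponent: [(11, 3)]
Therefore 22627 cannot be expressed as a² + b².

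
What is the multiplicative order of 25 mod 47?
23

47 is prime, so ord(25) divides φ(47) = 46.
Divisors of 46: 1, 2, 23, 46.
Repeated squaring: 25^1 ≡ 25, 25^2 ≡ 14, 25^4 ≡ 8, 25^8 ≡ 17, 25^16 ≡ 7, 25^32 ≡ 2 (mod 47).
Test 25^d mod 47 for each divisor d in increasing order:
25^1 ≡ 25
25^2 ≡ 14
25^23 = 25^16·25^4·25^2·25^1 ≡ 1  ← first divisor giving 1
The order is 23.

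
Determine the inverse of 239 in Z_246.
35

gcd(239, 246) = 1, so the inverse exists.
Extended Euclidean algorithm on (246, 239):
246 = 1 × 239 + 7  ⟹  7 = (1)·246 + (-1)·239
239 = 34 × 7 + 1  ⟹  1 = (-34)·246 + (35)·239
So (35)·239 ≡ 1 (mod 246), i.e. 239^(-1) ≡ 35 (mod 246).
Check: 239 × 35 = 8365 ≡ 1 (mod 246)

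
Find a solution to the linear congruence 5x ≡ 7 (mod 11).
x ≡ 8 (mod 11)

gcd(5, 11) = 1, which divides 7, so solutions exist.
Find 5^(-1) mod 11 by the extended Euclidean algorithm:
11 = 2 × 5 + 1  ⟹  1 = (1)·11 + (-2)·5
So (-2)·5 ≡ 1 (mod 11), i.e. 5^(-1) ≡ -2 ≡ 9 (mod 11).
x ≡ 9 × 7 = 63 ≡ 8 (mod 11).
Check: 5 × 8 = 40 ≡ 7 (mod 11).
Unique solution: x ≡ 8 (mod 11)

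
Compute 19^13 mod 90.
19

Repeated squaring. Binary of 13 = 1101.
19^1 ≡ 19 (mod 90); 19^2 ≡ 1 (mod 90); 19^4 ≡ 1 (mod 90); 19^8 ≡ 1 (mod 90)
19^13 = 19^1 × 19^4 × 19^8 ≡ 19 (mod 90)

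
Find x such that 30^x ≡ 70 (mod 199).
4

Baby-step giant-step with step n = ⌈√199⌉ = 15.
Baby steps 30^j mod 199 (j:value) for j=0..14: 0:1, 1:30, 2:104, 3:135, 4:70, 5:110, 6:116, 7:97, 8:124, 9:138, 10:160, 11:24, 12:123, 13:108, 14:56.
h = 70 is already in the table at j=4, so x = 4.
Check: 30^4 ≡ 70 (mod 199).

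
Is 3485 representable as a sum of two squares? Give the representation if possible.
2² + 59² (a=2, b=59)

Factorization: 3485 = 5 × 17 × 41
By Fermat: n is sum of two squares iff every prime p ≡ 3 (mod 4) appears to even power.
All primes ≡ 3 (mod 4) appear to even power.
Search a = 0, 1, 2, … for 3485 - a² a perfect square: first hit at a = 2: 3485 - 4 = 3481 = 59².
3485 = 2² + 59² = 4 + 3481 ✓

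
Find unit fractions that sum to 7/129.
1/19 + 1/613 + 1/1502463

Greedy algorithm:
7/129: ceiling(129/7) = 19, use 1/19
4/2451: ceiling(2451/4) = 613, use 1/613
1/1502463: ceiling(1502463/1) = 1502463, use 1/1502463
Result: 7/129 = 1/19 + 1/613 + 1/1502463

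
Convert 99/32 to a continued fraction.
[3; 10, 1, 2]

Euclidean algorithm steps:
99 = 3 × 32 + 3
32 = 10 × 3 + 2
3 = 1 × 2 + 1
2 = 2 × 1 + 0
Continued fraction: [3; 10, 1, 2]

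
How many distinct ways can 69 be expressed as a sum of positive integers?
3554345

p(n) counts ways to write n as a sum of positive integers (order ignored).
Euler's pentagonal recurrence: p(k) = p(k-1) + p(k-2) - p(k-5) - p(k-7) + p(k-12) + p(k-15) - ... (offsets j(3j∓1)/2, signs ++--, p(0)=1, p(<0)=0).
DP table for k = 0..68: p(0)=1, p(1)=1, p(2)=2, p(3)=3, p(4)=5, p(5)=7, p(6)=11, p(7)=15, p(8)=22, p(9)=30, p(10)=42, p(11)=56, p(12)=77, p(13)=101, p(14)=135, p(15)=176, p(16)=231, p(17)=297, p(18)=385, p(19)=490, p(20)=627, p(21)=792, p(22)=1002, p(23)=1255, p(24)=1575, p(25)=1958, p(26)=2436, p(27)=3010, p(28)=3718, p(29)=4565, p(30)=5604, p(31)=6842, p(32)=8349, p(33)=10143, p(34)=12310, p(35)=14883, p(36)=17977, p(37)=21637, p(38)=26015, p(39)=31185, p(40)=37338, p(41)=44583, p(42)=53174, p(43)=63261, p(44)=75175, p(45)=89134, p(46)=105558, p(47)=124754, p(48)=147273, p(49)=173525, p(50)=204226, p(51)=239943, p(52)=281589, p(53)=329931, p(54)=386155, p(55)=451276, p(56)=526823, p(57)=614154, p(58)=715220, p(59)=831820, p(60)=966467, p(61)=1121505, p(62)=1300156, p(63)=1505499, p(64)=1741630, p(65)=2012558, p(66)=2323520, p(67)=2679689, p(68)=3087735.
Final step: p(69) = p(68) + p(67) - p(64) - p(62) + p(57) + p(54) - p(47) - p(43) + p(34) + p(29) - p(18) - p(12)
= 3087735 + 2679689 - 1741630 - 1300156 + 614154 + 386155 - 124754 - 63261 + 12310 + 4565 - 385 - 77
= 3554345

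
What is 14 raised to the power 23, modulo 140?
84

Repeated squaring. Binary of 23 = 10111.
14^1 ≡ 14 (mod 140); 14^2 ≡ 56 (mod 140); 14^4 ≡ 56 (mod 140); 14^8 ≡ 56 (mod 140); 14^16 ≡ 56 (mod 140)
14^23 = 14^1 × 14^2 × 14^4 × 14^16 ≡ 84 (mod 140)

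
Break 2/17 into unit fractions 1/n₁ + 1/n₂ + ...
1/9 + 1/153

Greedy algorithm:
2/17: ceiling(17/2) = 9, use 1/9
1/153: ceiling(153/1) = 153, use 1/153
Result: 2/17 = 1/9 + 1/153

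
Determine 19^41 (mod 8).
3

Repeated squaring. Binary of 41 = 101001.
19^1 ≡ 3 (mod 8); 19^2 ≡ 1 (mod 8); 19^4 ≡ 1 (mod 8); 19^8 ≡ 1 (mod 8); 19^16 ≡ 1 (mod 8); 19^32 ≡ 1 (mod 8)
19^41 = 19^1 × 19^8 × 19^32 ≡ 3 (mod 8)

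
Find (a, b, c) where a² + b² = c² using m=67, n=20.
(4089, 2680, 4889)

Euclid's formula: a = m² - n², b = 2mn, c = m² + n²
m = 67, n = 20
a = 67² - 20² = 4489 - 400 = 4089
b = 2 × 67 × 20 = 2680
c = 67² + 20² = 4489 + 400 = 4889
Verification: 4089² + 2680² = 16719921 + 7182400 = 23902321 = 4889² ✓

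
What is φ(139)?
138

139 = 139
φ(n) = n × ∏(1 - 1/p) for each prime p dividing n
φ(139) = 139 × (1 - 1/139) = 138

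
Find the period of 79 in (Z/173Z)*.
172

173 is prime, so ord(79) divides φ(173) = 172.
Divisors of 172: 1, 2, 4, 43, 86, 172.
Repeated squaring: 79^1 ≡ 79, 79^2 ≡ 13, 79^4 ≡ 169, 79^8 ≡ 16, 79^16 ≡ 83, 79^32 ≡ 142, 79^64 ≡ 96, 79^128 ≡ 47 (mod 173).
Test 79^d mod 173 for each divisor d in increasing order:
79^1 ≡ 79
79^2 ≡ 13
79^4 ≡ 169
79^43 = 79^32·79^8·79^2·79^1 ≡ 93
79^86 = 79^64·79^16·79^4·79^2 ≡ 172
79^172 = 79^128·79^32·79^8·79^4 ≡ 1  ← first divisor giving 1
The order is 172.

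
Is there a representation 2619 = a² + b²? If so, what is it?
Not possible

Factorization: 2619 = 3^3 × 97
By Fermat: n is sum of two squares iff every prime p ≡ 3 (mod 4) appears to even power.
Prime(s) ≡ 3 (mod 4) with odd exponent: [(3, 3)]
Therefore 2619 cannot be expressed as a² + b².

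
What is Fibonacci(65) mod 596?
413

Matrix identity: Q^n = [[F_(n+1), F_n], [F_n, F_(n-1)]] with Q = [[1,1],[1,0]].
n = 65 = 1000001₂. Square-and-multiply, entries mod 596:
Q^1 = [[1,1],[1,0]]
Q^2 = (Q^1)² = [[2,1],[1,1]]
Q^4 = (Q^2)² = [[5,3],[3,2]]
Q^8 = (Q^4)² = [[34,21],[21,13]]
Q^16 = (Q^8)² = [[405,391],[391,14]]
Q^32 = (Q^16)² = [[430,525],[525,501]]
Q^65 = (Q^32)²·Q = [[468,413],[413,55]]
F_65 mod 596 = Q^65[0][1] = 413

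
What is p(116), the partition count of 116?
1188908248

p(n) counts ways to write n as a sum of positive integers (order ignored).
Euler's pentagonal recurrence: p(k) = p(k-1) + p(k-2) - p(k-5) - p(k-7) + p(k-12) + p(k-15) - ... (offsets j(3j∓1)/2, signs ++--, p(0)=1, p(<0)=0).
DP table for k = 0..115: p(0)=1, p(1)=1, p(2)=2, p(3)=3, p(4)=5, p(5)=7, p(6)=11, p(7)=15, p(8)=22, p(9)=30, p(10)=42, p(11)=56, p(12)=77, p(13)=101, p(14)=135, p(15)=176, p(16)=231, p(17)=297, p(18)=385, p(19)=490, p(20)=627, p(21)=792, p(22)=1002, p(23)=1255, p(24)=1575, p(25)=1958, p(26)=2436, p(27)=3010, p(28)=3718, p(29)=4565, p(30)=5604, p(31)=6842, p(32)=8349, p(33)=10143, p(34)=12310, p(35)=14883, p(36)=17977, p(37)=21637, p(38)=26015, p(39)=31185, p(40)=37338, p(41)=44583, p(42)=53174, p(43)=63261, p(44)=75175, p(45)=89134, p(46)=105558, p(47)=124754, p(48)=147273, p(49)=173525, p(50)=204226, p(51)=239943, p(52)=281589, p(53)=329931, p(54)=386155, p(55)=451276, p(56)=526823, p(57)=614154, p(58)=715220, p(59)=831820, p(60)=966467, p(61)=1121505, p(62)=1300156, p(63)=1505499, p(64)=1741630, p(65)=2012558, p(66)=2323520, p(67)=2679689, p(68)=3087735, p(69)=3554345, p(70)=4087968, p(71)=4697205, p(72)=5392783, p(73)=6185689, p(74)=7089500, p(75)=8118264, p(76)=9289091, p(77)=10619863, p(78)=12132164, p(79)=13848650, p(80)=15796476, p(81)=18004327, p(82)=20506255, p(83)=23338469, p(84)=26543660, p(85)=30167357, p(86)=34262962, p(87)=38887673, p(88)=44108109, p(89)=49995925, p(90)=56634173, p(91)=64112359, p(92)=72533807, p(93)=82010177, p(94)=92669720, p(95)=104651419, p(96)=118114304, p(97)=133230930, p(98)=150198136, p(99)=169229875, p(100)=190569292, p(101)=214481126, p(102)=241265379, p(103)=271248950, p(104)=304801365, p(105)=342325709, p(106)=384276336, p(107)=431149389, p(108)=483502844, p(109)=541946240, p(110)=607163746, p(111)=679903203, p(112)=761002156, p(113)=851376628, p(114)=952050665, p(115)=1064144451.
Final step: p(116) = p(115) + p(114) - p(111) - p(109) + p(104) + p(101) - p(94) - p(90) + p(81) + p(76) - p(65) - p(59) + p(46) + p(39) - p(24) - p(16)
= 1064144451 + 952050665 - 679903203 - 541946240 + 304801365 + 214481126 - 92669720 - 56634173 + 18004327 + 9289091 - 2012558 - 831820 + 105558 + 31185 - 1575 - 231
= 1188908248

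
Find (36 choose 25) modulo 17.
0

Using Lucas' theorem:
Write n=36 and k=25 in base 17:
n in base 17: [2, 2]
k in base 17: [1, 8]
C(36,25) mod 17 = ∏ C(n_i, k_i) mod 17
Digit binomials (mod 17): C(2,1) = 2; C(2,8) = 0 (k_i > n_i)
Product: 2 × 0 = 0 ≡ 0 (mod 17)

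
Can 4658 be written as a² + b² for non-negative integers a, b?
13² + 67² (a=13, b=67)

Factorization: 4658 = 2 × 17 × 137
By Fermat: n is sum of two squares iff every prime p ≡ 3 (mod 4) appears to even power.
All primes ≡ 3 (mod 4) appear to even power.
Search a = 0, 1, 2, … for 4658 - a² a perfect square: first hit at a = 13: 4658 - 169 = 4489 = 67².
4658 = 13² + 67² = 169 + 4489 ✓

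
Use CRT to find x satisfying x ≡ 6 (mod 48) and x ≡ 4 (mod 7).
102

Using Chinese Remainder Theorem:
M = 48 × 7 = 336
M1 = 7, M2 = 48
y1 = 7^(-1) mod 48 = 7
y2 = 48^(-1) mod 7 = 6
x = (6×7×7 + 4×48×6) mod 336 = 102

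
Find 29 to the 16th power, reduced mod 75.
46

Repeated squaring. Binary of 16 = 10000.
29^1 ≡ 29 (mod 75); 29^2 ≡ 16 (mod 75); 29^4 ≡ 31 (mod 75); 29^8 ≡ 61 (mod 75); 29^16 ≡ 46 (mod 75)
29^16 = 29^16 ≡ 46 (mod 75)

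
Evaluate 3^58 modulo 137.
68

Repeated squaring. Binary of 58 = 111010.
3^1 ≡ 3 (mod 137); 3^2 ≡ 9 (mod 137); 3^4 ≡ 81 (mod 137); 3^8 ≡ 122 (mod 137); 3^16 ≡ 88 (mod 137); 3^32 ≡ 72 (mod 137)
3^58 = 3^2 × 3^8 × 3^16 × 3^32 ≡ 68 (mod 137)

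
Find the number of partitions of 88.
44108109

p(n) counts ways to write n as a sum of positive integers (order ignored).
Euler's pentagonal recurrence: p(k) = p(k-1) + p(k-2) - p(k-5) - p(k-7) + p(k-12) + p(k-15) - ... (offsets j(3j∓1)/2, signs ++--, p(0)=1, p(<0)=0).
DP table for k = 0..87: p(0)=1, p(1)=1, p(2)=2, p(3)=3, p(4)=5, p(5)=7, p(6)=11, p(7)=15, p(8)=22, p(9)=30, p(10)=42, p(11)=56, p(12)=77, p(13)=101, p(14)=135, p(15)=176, p(16)=231, p(17)=297, p(18)=385, p(19)=490, p(20)=627, p(21)=792, p(22)=1002, p(23)=1255, p(24)=1575, p(25)=1958, p(26)=2436, p(27)=3010, p(28)=3718, p(29)=4565, p(30)=5604, p(31)=6842, p(32)=8349, p(33)=10143, p(34)=12310, p(35)=14883, p(36)=17977, p(37)=21637, p(38)=26015, p(39)=31185, p(40)=37338, p(41)=44583, p(42)=53174, p(43)=63261, p(44)=75175, p(45)=89134, p(46)=105558, p(47)=124754, p(48)=147273, p(49)=173525, p(50)=204226, p(51)=239943, p(52)=281589, p(53)=329931, p(54)=386155, p(55)=451276, p(56)=526823, p(57)=614154, p(58)=715220, p(59)=831820, p(60)=966467, p(61)=1121505, p(62)=1300156, p(63)=1505499, p(64)=1741630, p(65)=2012558, p(66)=2323520, p(67)=2679689, p(68)=3087735, p(69)=3554345, p(70)=4087968, p(71)=4697205, p(72)=5392783, p(73)=6185689, p(74)=7089500, p(75)=8118264, p(76)=9289091, p(77)=10619863, p(78)=12132164, p(79)=13848650, p(80)=15796476, p(81)=18004327, p(82)=20506255, p(83)=23338469, p(84)=26543660, p(85)=30167357, p(86)=34262962, p(87)=38887673.
Final step: p(88) = p(87) + p(86) - p(83) - p(81) + p(76) + p(73) - p(66) - p(62) + p(53) + p(48) - p(37) - p(31) + p(18) + p(11)
= 38887673 + 34262962 - 23338469 - 18004327 + 9289091 + 6185689 - 2323520 - 1300156 + 329931 + 147273 - 21637 - 6842 + 385 + 56
= 44108109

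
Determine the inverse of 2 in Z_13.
7

gcd(2, 13) = 1, so the inverse exists.
Extended Euclidean algorithm on (13, 2):
13 = 6 × 2 + 1  ⟹  1 = (1)·13 + (-6)·2
So (-6)·2 ≡ 1 (mod 13), i.e. 2^(-1) ≡ -6 ≡ 7 (mod 13).
Check: 2 × 7 = 14 ≡ 1 (mod 13)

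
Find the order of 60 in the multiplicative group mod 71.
35

71 is prime, so ord(60) divides φ(71) = 70.
Divisors of 70: 1, 2, 5, 7, 10, 14, 35, 70.
Repeated squaring: 60^1 ≡ 60, 60^2 ≡ 50, 60^4 ≡ 15, 60^8 ≡ 12, 60^16 ≡ 2, 60^32 ≡ 4, 60^64 ≡ 16 (mod 71).
Test 60^d mod 71 for each divisor d in increasing order:
60^1 ≡ 60
60^2 ≡ 50
60^5 = 60^4·60^1 ≡ 48
60^7 = 60^4·60^2·60^1 ≡ 57
60^10 = 60^8·60^2 ≡ 32
60^14 = 60^8·60^4·60^2 ≡ 54
60^35 = 60^32·60^2·60^1 ≡ 1  ← first divisor giving 1
The order is 35.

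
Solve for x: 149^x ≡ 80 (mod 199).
172

Baby-step giant-step with step n = ⌈√199⌉ = 15.
Baby steps 149^j mod 199 (j:value) for j=0..14: 0:1, 1:149, 2:112, 3:171, 4:7, 5:48, 6:187, 7:3, 8:49, 9:137, 10:115, 11:21, 12:144, 13:163, 14:9.
Giant-step multiplier: 149^(-15) ≡ 149^(198-15) = 149^183 ≡ 88 (mod 199).
Giant steps γ_i = 80·88^i mod 199: γ_0=80, γ_1=75, γ_2=33, γ_3=118, γ_4=36, γ_5=183, γ_6=184, γ_7=73, γ_8=56, γ_9=152, γ_10=43, γ_11=3 (in table at j=7).
x = i·n + j = 11·15 + 7 = 172.
Check: 149^172 ≡ 80 (mod 199).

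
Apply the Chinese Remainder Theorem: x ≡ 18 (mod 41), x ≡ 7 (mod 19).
387

Using Chinese Remainder Theorem:
M = 41 × 19 = 779
M1 = 19, M2 = 41
y1 = 19^(-1) mod 41 = 13
y2 = 41^(-1) mod 19 = 13
x = (18×19×13 + 7×41×13) mod 779 = 387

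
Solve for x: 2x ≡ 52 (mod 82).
x ≡ 26 (mod 41)

gcd(2, 82) = 2, which divides 52, so solutions exist.
Divide through by 2: x ≡ 26 (mod 41).
The coefficient of x is now 1, so x ≡ 26 (mod 41).
Check: 2 × 26 = 52 ≡ 52 (mod 82).
x ≡ 26 (mod 41), giving 2 solutions mod 82.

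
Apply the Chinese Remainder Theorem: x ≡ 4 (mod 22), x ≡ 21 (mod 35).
686

Using Chinese Remainder Theorem:
M = 22 × 35 = 770
M1 = 35, M2 = 22
y1 = 35^(-1) mod 22 = 17
y2 = 22^(-1) mod 35 = 8
x = (4×35×17 + 21×22×8) mod 770 = 686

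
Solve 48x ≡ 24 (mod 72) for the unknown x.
x ≡ 2 (mod 3)

gcd(48, 72) = 24, which divides 24, so solutions exist.
Divide through by 24: 2x ≡ 1 (mod 3).
Find 2^(-1) mod 3 by the extended Euclidean algorithm:
3 = 1 × 2 + 1  ⟹  1 = (1)·3 + (-1)·2
So (-1)·2 ≡ 1 (mod 3), i.e. 2^(-1) ≡ -1 ≡ 2 (mod 3).
x ≡ 2 × 1 = 2 ≡ 2 (mod 3).
Check: 48 × 2 = 96 ≡ 24 (mod 72).
x ≡ 2 (mod 3), giving 24 solutions mod 72.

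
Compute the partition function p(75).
8118264

p(n) counts ways to write n as a sum of positive integers (order ignored).
Euler's pentagonal recurrence: p(k) = p(k-1) + p(k-2) - p(k-5) - p(k-7) + p(k-12) + p(k-15) - ... (offsets j(3j∓1)/2, signs ++--, p(0)=1, p(<0)=0).
DP table for k = 0..74: p(0)=1, p(1)=1, p(2)=2, p(3)=3, p(4)=5, p(5)=7, p(6)=11, p(7)=15, p(8)=22, p(9)=30, p(10)=42, p(11)=56, p(12)=77, p(13)=101, p(14)=135, p(15)=176, p(16)=231, p(17)=297, p(18)=385, p(19)=490, p(20)=627, p(21)=792, p(22)=1002, p(23)=1255, p(24)=1575, p(25)=1958, p(26)=2436, p(27)=3010, p(28)=3718, p(29)=4565, p(30)=5604, p(31)=6842, p(32)=8349, p(33)=10143, p(34)=12310, p(35)=14883, p(36)=17977, p(37)=21637, p(38)=26015, p(39)=31185, p(40)=37338, p(41)=44583, p(42)=53174, p(43)=63261, p(44)=75175, p(45)=89134, p(46)=105558, p(47)=124754, p(48)=147273, p(49)=173525, p(50)=204226, p(51)=239943, p(52)=281589, p(53)=329931, p(54)=386155, p(55)=451276, p(56)=526823, p(57)=614154, p(58)=715220, p(59)=831820, p(60)=966467, p(61)=1121505, p(62)=1300156, p(63)=1505499, p(64)=1741630, p(65)=2012558, p(66)=2323520, p(67)=2679689, p(68)=3087735, p(69)=3554345, p(70)=4087968, p(71)=4697205, p(72)=5392783, p(73)=6185689, p(74)=7089500.
Final step: p(75) = p(74) + p(73) - p(70) - p(68) + p(63) + p(60) - p(53) - p(49) + p(40) + p(35) - p(24) - p(18) + p(5)
= 7089500 + 6185689 - 4087968 - 3087735 + 1505499 + 966467 - 329931 - 173525 + 37338 + 14883 - 1575 - 385 + 7
= 8118264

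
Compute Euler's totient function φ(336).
96

336 = 2^4 × 3 × 7
φ(n) = n × ∏(1 - 1/p) for each prime p dividing n
φ(336) = 336 × (1 - 1/2) × (1 - 1/3) × (1 - 1/7) = 96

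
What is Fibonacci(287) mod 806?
481

Matrix identity: Q^n = [[F_(n+1), F_n], [F_n, F_(n-1)]] with Q = [[1,1],[1,0]].
n = 287 = 100011111₂. Square-and-multiply, entries mod 806:
Q^1 = [[1,1],[1,0]]
Q^2 = (Q^1)² = [[2,1],[1,1]]
Q^4 = (Q^2)² = [[5,3],[3,2]]
Q^8 = (Q^4)² = [[34,21],[21,13]]
Q^17 = (Q^8)²·Q = [[166,791],[791,181]]
Q^35 = (Q^17)²·Q = [[8,377],[377,437]]
Q^71 = (Q^35)²·Q = [[454,337],[337,117]]
Q^143 = (Q^71)²·Q = [[302,509],[509,599]]
Q^287 = (Q^143)²·Q = [[476,481],[481,801]]
F_287 mod 806 = Q^287[0][1] = 481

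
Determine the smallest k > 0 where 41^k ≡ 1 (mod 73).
18

73 is prime, so ord(41) divides φ(73) = 72.
Divisors of 72: 1, 2, 3, 4, 6, 8, 9, 12, 18, 24, 36, 72.
Repeated squaring: 41^1 ≡ 41, 41^2 ≡ 2, 41^4 ≡ 4, 41^8 ≡ 16, 41^16 ≡ 37, 41^32 ≡ 55, 41^64 ≡ 32 (mod 73).
Test 41^d mod 73 for each divisor d in increasing order:
41^1 ≡ 41
41^2 ≡ 2
41^3 = 41^2·41^1 ≡ 9
41^4 ≡ 4
41^6 = 41^4·41^2 ≡ 8
41^8 ≡ 16
41^9 = 41^8·41^1 ≡ 72
41^12 = 41^8·41^4 ≡ 64
41^18 = 41^16·41^2 ≡ 1  ← first divisor giving 1
The order is 18.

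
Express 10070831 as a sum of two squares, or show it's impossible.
Not possible

Factorization: 10070831 = 47^3 × 97
By Fermat: n is sum of two squares iff every prime p ≡ 3 (mod 4) appears to even power.
Prime(s) ≡ 3 (mod 4) with odd exponent: [(47, 3)]
Therefore 10070831 cannot be expressed as a² + b².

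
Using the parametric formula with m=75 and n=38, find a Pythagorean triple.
(4181, 5700, 7069)

Euclid's formula: a = m² - n², b = 2mn, c = m² + n²
m = 75, n = 38
a = 75² - 38² = 5625 - 1444 = 4181
b = 2 × 75 × 38 = 5700
c = 75² + 38² = 5625 + 1444 = 7069
Verification: 4181² + 5700² = 17480761 + 32490000 = 49970761 = 7069² ✓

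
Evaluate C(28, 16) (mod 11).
1

Using Lucas' theorem:
Write n=28 and k=16 in base 11:
n in base 11: [2, 6]
k in base 11: [1, 5]
C(28,16) mod 11 = ∏ C(n_i, k_i) mod 11
Digit binomials (mod 11): C(2,1) = 2; C(6,5) = 6
Product: 2 × 6 = 12 ≡ 1 (mod 11)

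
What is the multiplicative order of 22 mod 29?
14

29 is prime, so ord(22) divides φ(29) = 28.
Divisors of 28: 1, 2, 4, 7, 14, 28.
Repeated squaring: 22^1 ≡ 22, 22^2 ≡ 20, 22^4 ≡ 23, 22^8 ≡ 7, 22^16 ≡ 20 (mod 29).
Test 22^d mod 29 for each divisor d in increasing order:
22^1 ≡ 22
22^2 ≡ 20
22^4 ≡ 23
22^7 = 22^4·22^2·22^1 ≡ 28
22^14 = 22^8·22^4·22^2 ≡ 1  ← first divisor giving 1
The order is 14.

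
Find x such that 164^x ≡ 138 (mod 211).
125

Baby-step giant-step with step n = ⌈√211⌉ = 15.
Baby steps 164^j mod 211 (j:value) for j=0..14: 0:1, 1:164, 2:99, 3:200, 4:95, 5:177, 6:121, 7:10, 8:163, 9:146, 10:101, 11:106, 12:82, 13:155, 14:100.
Giant-step multiplier: 164^(-15) ≡ 164^(210-15) = 164^195 ≡ 40 (mod 211).
Giant steps γ_i = 138·40^i mod 211: γ_0=138, γ_1=34, γ_2=94, γ_3=173, γ_4=168, γ_5=179, γ_6=197, γ_7=73, γ_8=177 (in table at j=5).
x = i·n + j = 8·15 + 5 = 125.
Check: 164^125 ≡ 138 (mod 211).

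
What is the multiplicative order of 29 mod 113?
112

113 is prime, so ord(29) divides φ(113) = 112.
Divisors of 112: 1, 2, 4, 7, 8, 14, 16, 28, 56, 112.
Repeated squaring: 29^1 ≡ 29, 29^2 ≡ 50, 29^4 ≡ 14, 29^8 ≡ 83, 29^16 ≡ 109, 29^32 ≡ 16, 29^64 ≡ 30 (mod 113).
Test 29^d mod 113 for each divisor d in increasing order:
29^1 ≡ 29
29^2 ≡ 50
29^4 ≡ 14
29^7 = 29^4·29^2·29^1 ≡ 73
29^8 ≡ 83
29^14 = 29^8·29^4·29^2 ≡ 18
29^16 ≡ 109
29^28 = 29^16·29^8·29^4 ≡ 98
29^56 = 29^32·29^16·29^8 ≡ 112
29^112 = 29^64·29^32·29^16 ≡ 1  ← first divisor giving 1
The order is 112.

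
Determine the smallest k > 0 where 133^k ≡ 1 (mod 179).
178

179 is prime, so ord(133) divides φ(179) = 178.
Divisors of 178: 1, 2, 89, 178.
Repeated squaring: 133^1 ≡ 133, 133^2 ≡ 147, 133^4 ≡ 129, 133^8 ≡ 173, 133^16 ≡ 36, 133^32 ≡ 43, 133^64 ≡ 59, 133^128 ≡ 80 (mod 179).
Test 133^d mod 179 for each divisor d in increasing order:
133^1 ≡ 133
133^2 ≡ 147
133^89 = 133^64·133^16·133^8·133^1 ≡ 178
133^178 = 133^128·133^32·133^16·133^2 ≡ 1  ← first divisor giving 1
The order is 178.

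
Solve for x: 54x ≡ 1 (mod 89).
61

gcd(54, 89) = 1, so the inverse exists.
Extended Euclidean algorithm on (89, 54):
89 = 1 × 54 + 35  ⟹  35 = (1)·89 + (-1)·54
54 = 1 × 35 + 19  ⟹  19 = (-1)·89 + (2)·54
35 = 1 × 19 + 16  ⟹  16 = (2)·89 + (-3)·54
19 = 1 × 16 + 3  ⟹  3 = (-3)·89 + (5)·54
16 = 5 × 3 + 1  ⟹  1 = (17)·89 + (-28)·54
So (-28)·54 ≡ 1 (mod 89), i.e. 54^(-1) ≡ -28 ≡ 61 (mod 89).
Check: 54 × 61 = 3294 ≡ 1 (mod 89)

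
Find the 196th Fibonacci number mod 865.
627

Matrix identity: Q^n = [[F_(n+1), F_n], [F_n, F_(n-1)]] with Q = [[1,1],[1,0]].
n = 196 = 11000100₂. Square-and-multiply, entries mod 865:
Q^1 = [[1,1],[1,0]]
Q^3 = (Q^1)²·Q = [[3,2],[2,1]]
Q^6 = (Q^3)² = [[13,8],[8,5]]
Q^12 = (Q^6)² = [[233,144],[144,89]]
Q^24 = (Q^12)² = [[635,523],[523,112]]
Q^49 = (Q^24)²·Q = [[25,324],[324,566]]
Q^98 = (Q^49)² = [[71,319],[319,617]]
Q^196 = (Q^98)² = [[407,627],[627,645]]
F_196 mod 865 = Q^196[0][1] = 627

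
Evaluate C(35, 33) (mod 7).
0

Using Lucas' theorem:
Write n=35 and k=33 in base 7:
n in base 7: [5, 0]
k in base 7: [4, 5]
C(35,33) mod 7 = ∏ C(n_i, k_i) mod 7
Digit binomials (mod 7): C(5,4) = 5; C(0,5) = 0 (k_i > n_i)
Product: 5 × 0 = 0 ≡ 0 (mod 7)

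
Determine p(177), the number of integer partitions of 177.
522115831195

p(n) counts ways to write n as a sum of positive integers (order ignored).
Euler's pentagonal recurrence: p(k) = p(k-1) + p(k-2) - p(k-5) - p(k-7) + p(k-12) + p(k-15) - ... (offsets j(3j∓1)/2, signs ++--, p(0)=1, p(<0)=0).
DP table for k = 0..176: p(0)=1, p(1)=1, p(2)=2, p(3)=3, p(4)=5, p(5)=7, p(6)=11, p(7)=15, p(8)=22, p(9)=30, p(10)=42, p(11)=56, p(12)=77, p(13)=101, p(14)=135, p(15)=176, p(16)=231, p(17)=297, p(18)=385, p(19)=490, p(20)=627, p(21)=792, p(22)=1002, p(23)=1255, p(24)=1575, p(25)=1958, p(26)=2436, p(27)=3010, p(28)=3718, p(29)=4565, p(30)=5604, p(31)=6842, p(32)=8349, p(33)=10143, p(34)=12310, p(35)=14883, p(36)=17977, p(37)=21637, p(38)=26015, p(39)=31185, p(40)=37338, p(41)=44583, p(42)=53174, p(43)=63261, p(44)=75175, p(45)=89134, p(46)=105558, p(47)=124754, p(48)=147273, p(49)=173525, p(50)=204226, p(51)=239943, p(52)=281589, p(53)=329931, p(54)=386155, p(55)=451276, p(56)=526823, p(57)=614154, p(58)=715220, p(59)=831820, p(60)=966467, p(61)=1121505, p(62)=1300156, p(63)=1505499, p(64)=1741630, p(65)=2012558, p(66)=2323520, p(67)=2679689, p(68)=3087735, p(69)=3554345, p(70)=4087968, p(71)=4697205, p(72)=5392783, p(73)=6185689, p(74)=7089500, p(75)=8118264, p(76)=9289091, p(77)=10619863, p(78)=12132164, p(79)=13848650, p(80)=15796476, p(81)=18004327, p(82)=20506255, p(83)=23338469, p(84)=26543660, p(85)=30167357, p(86)=34262962, p(87)=38887673, p(88)=44108109, p(89)=49995925, p(90)=56634173, p(91)=64112359, p(92)=72533807, p(93)=82010177, p(94)=92669720, p(95)=104651419, p(96)=118114304, p(97)=133230930, p(98)=150198136, p(99)=169229875, p(100)=190569292, p(101)=214481126, p(102)=241265379, p(103)=271248950, p(104)=304801365, p(105)=342325709, p(106)=384276336, p(107)=431149389, p(108)=483502844, p(109)=541946240, p(110)=607163746, p(111)=679903203, p(112)=761002156, p(113)=851376628, p(114)=952050665, p(115)=1064144451, p(116)=1188908248, p(117)=1327710076, p(118)=1482074143, p(119)=1653668665, p(120)=1844349560, p(121)=2056148051, p(122)=2291320912, p(123)=2552338241, p(124)=2841940500, p(125)=3163127352, p(126)=3519222692, p(127)=3913864295, p(128)=4351078600, p(129)=4835271870, p(130)=5371315400, p(131)=5964539504, p(132)=6620830889, p(133)=7346629512, p(134)=8149040695, p(135)=9035836076, p(136)=10015581680, p(137)=11097645016, p(138)=12292341831, p(139)=13610949895, p(140)=15065878135, p(141)=16670689208, p(142)=18440293320, p(143)=20390982757, p(144)=22540654445, p(145)=24908858009, p(146)=27517052599, p(147)=30388671978, p(148)=33549419497, p(149)=37027355200, p(150)=40853235313, p(151)=45060624582, p(152)=49686288421, p(153)=54770336324, p(154)=60356673280, p(155)=66493182097, p(156)=73232243759, p(157)=80630964769, p(158)=88751778802, p(159)=97662728555, p(160)=107438159466, p(161)=118159068427, p(162)=129913904637, p(163)=142798995930, p(164)=156919475295, p(165)=172389800255, p(166)=189334822579, p(167)=207890420102, p(168)=228204732751, p(169)=250438925115, p(170)=274768617130, p(171)=301384802048, p(172)=330495499613, p(173)=362326859895, p(174)=397125074750, p(175)=435157697830, p(176)=476715857290.
Final step: p(177) = p(176) + p(175) - p(172) - p(170) + p(165) + p(162) - p(155) - p(151) + p(142) + p(137) - p(126) - p(120) + p(107) + p(100) - p(85) - p(77) + p(60) + p(51) - p(32) - p(22) + p(1)
= 476715857290 + 435157697830 - 330495499613 - 274768617130 + 172389800255 + 129913904637 - 66493182097 - 45060624582 + 18440293320 + 11097645016 - 3519222692 - 1844349560 + 431149389 + 190569292 - 30167357 - 10619863 + 966467 + 239943 - 8349 - 1002 + 1
= 522115831195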